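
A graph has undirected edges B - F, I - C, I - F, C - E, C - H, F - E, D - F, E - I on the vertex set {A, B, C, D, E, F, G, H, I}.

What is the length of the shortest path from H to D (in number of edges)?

Distance 0: H.
Distance 1: C.
Distance 2: E, I.
Distance 3: F.
Distance 4: B, D — contains D.

4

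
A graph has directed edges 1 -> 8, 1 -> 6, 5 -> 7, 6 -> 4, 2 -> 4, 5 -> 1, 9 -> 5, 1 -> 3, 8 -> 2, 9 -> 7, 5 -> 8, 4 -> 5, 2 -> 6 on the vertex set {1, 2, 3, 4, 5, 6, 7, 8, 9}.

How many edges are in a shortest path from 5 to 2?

2

Distance 0: 5.
Distance 1: 1, 7, 8.
Distance 2: 2, 3, 6 — contains 2.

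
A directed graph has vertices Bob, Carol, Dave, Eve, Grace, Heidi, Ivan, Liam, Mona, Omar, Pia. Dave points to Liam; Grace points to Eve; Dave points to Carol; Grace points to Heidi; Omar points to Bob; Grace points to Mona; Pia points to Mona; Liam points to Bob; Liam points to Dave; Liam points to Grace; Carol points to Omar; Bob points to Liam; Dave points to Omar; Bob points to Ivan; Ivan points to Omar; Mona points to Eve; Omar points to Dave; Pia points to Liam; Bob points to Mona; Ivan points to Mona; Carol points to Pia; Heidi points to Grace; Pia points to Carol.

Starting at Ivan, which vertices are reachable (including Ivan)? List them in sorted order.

Start at Ivan.
Its neighbours: Mona, Omar.
Then their neighbours: Bob, Dave, Eve.
Then next layer: Carol, Liam.
Then next layer: Grace, Pia.
Then next layer: Heidi.
Every vertex is now reached.

Bob, Carol, Dave, Eve, Grace, Heidi, Ivan, Liam, Mona, Omar, Pia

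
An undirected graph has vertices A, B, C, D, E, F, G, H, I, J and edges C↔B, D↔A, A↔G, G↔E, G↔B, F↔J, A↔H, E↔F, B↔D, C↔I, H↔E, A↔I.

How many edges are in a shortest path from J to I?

Distance 0: J.
Distance 1: F.
Distance 2: E.
Distance 3: G, H.
Distance 4: A, B.
Distance 5: C, D, I — contains I.

5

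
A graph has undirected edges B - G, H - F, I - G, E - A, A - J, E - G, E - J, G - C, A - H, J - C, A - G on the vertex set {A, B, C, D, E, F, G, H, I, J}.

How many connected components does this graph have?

2

From A: component {A, B, C, E, F, G, H, I, J}.
From D: component {D}.
That's 2 components.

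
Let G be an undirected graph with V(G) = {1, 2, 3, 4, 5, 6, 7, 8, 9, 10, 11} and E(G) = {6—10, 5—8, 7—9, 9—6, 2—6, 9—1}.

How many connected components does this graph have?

5

From 1: component {1, 2, 6, 7, 9, 10}.
From 3: component {3}.
From 4: component {4}.
From 5: component {5, 8}.
From 11: component {11}.
That's 5 components.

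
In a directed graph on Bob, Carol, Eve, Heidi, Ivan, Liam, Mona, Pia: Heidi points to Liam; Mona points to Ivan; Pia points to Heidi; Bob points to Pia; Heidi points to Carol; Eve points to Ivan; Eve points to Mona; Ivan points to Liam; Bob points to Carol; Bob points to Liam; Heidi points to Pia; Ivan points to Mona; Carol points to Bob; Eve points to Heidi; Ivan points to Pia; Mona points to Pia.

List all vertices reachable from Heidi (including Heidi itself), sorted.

Bob, Carol, Heidi, Liam, Pia

Start at Heidi.
Its neighbours: Carol, Liam, Pia.
Then their neighbours: Bob.
Nothing further is reachable.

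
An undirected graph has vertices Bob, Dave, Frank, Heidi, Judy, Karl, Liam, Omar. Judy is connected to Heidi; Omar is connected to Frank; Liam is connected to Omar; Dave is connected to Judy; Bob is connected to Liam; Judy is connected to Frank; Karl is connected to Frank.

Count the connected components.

1

From Bob: component {Bob, Dave, Frank, Heidi, Judy, Karl, Liam, Omar}.
That's 1 component.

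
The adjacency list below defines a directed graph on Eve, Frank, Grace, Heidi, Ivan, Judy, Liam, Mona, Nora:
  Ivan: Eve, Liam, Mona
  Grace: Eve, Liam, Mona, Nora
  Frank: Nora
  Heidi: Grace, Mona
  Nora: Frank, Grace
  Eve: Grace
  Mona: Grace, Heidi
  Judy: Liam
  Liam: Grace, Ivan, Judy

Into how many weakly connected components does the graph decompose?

From Eve: component {Eve, Frank, Grace, Heidi, Ivan, Judy, Liam, Mona, Nora}.
That's 1 component.

1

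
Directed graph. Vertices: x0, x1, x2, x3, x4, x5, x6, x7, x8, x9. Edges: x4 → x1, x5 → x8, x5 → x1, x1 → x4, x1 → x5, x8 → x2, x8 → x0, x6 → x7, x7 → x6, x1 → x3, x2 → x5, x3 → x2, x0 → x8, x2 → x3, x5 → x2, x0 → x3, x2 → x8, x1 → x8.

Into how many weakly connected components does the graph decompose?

3

From x0: component {x0, x1, x2, x3, x4, x5, x8}.
From x6: component {x6, x7}.
From x9: component {x9}.
That's 3 components.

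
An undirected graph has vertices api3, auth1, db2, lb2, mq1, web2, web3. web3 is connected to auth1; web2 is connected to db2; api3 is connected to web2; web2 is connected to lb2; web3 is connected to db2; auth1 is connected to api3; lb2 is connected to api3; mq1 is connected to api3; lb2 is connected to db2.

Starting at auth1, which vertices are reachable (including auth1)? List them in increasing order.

api3, auth1, db2, lb2, mq1, web2, web3

Start at auth1.
Its neighbours: api3, web3.
Then their neighbours: db2, lb2, mq1, web2.
Every vertex is now reached.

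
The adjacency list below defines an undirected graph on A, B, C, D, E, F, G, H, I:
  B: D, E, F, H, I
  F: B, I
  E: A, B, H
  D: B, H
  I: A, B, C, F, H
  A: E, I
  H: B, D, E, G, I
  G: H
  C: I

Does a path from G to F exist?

Yes

Explore from G.
Distance 1: reach H.
Distance 2: reach B, D, E, I.
Distance 3: reach A, C, F.
Found F.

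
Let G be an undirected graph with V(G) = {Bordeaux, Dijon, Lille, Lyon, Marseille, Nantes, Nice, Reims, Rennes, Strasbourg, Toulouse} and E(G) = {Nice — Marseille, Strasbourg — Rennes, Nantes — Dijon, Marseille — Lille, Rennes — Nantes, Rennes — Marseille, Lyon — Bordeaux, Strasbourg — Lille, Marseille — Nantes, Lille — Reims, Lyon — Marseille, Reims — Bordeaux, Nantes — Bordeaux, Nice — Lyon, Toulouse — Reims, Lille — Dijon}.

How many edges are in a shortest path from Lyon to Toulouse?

3

Distance 0: Lyon.
Distance 1: Bordeaux, Marseille, Nice.
Distance 2: Lille, Nantes, Reims, Rennes.
Distance 3: Dijon, Strasbourg, Toulouse — contains Toulouse.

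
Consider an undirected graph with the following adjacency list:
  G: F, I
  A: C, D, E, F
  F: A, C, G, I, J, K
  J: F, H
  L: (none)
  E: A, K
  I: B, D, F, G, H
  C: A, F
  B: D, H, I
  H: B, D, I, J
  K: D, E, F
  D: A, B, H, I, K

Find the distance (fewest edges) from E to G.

3

Distance 0: E.
Distance 1: A, K.
Distance 2: C, D, F.
Distance 3: B, G, H, I, J — contains G.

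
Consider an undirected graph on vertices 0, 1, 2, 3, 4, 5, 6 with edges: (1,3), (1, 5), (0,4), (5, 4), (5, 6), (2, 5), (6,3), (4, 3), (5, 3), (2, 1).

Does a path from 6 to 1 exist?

Explore from 6.
Distance 1: reach 3, 5.
Distance 2: reach 1, 2, 4.
Found 1.

Yes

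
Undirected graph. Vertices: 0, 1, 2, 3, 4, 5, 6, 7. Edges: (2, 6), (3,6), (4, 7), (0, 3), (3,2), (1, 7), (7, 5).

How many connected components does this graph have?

2

From 0: component {0, 2, 3, 6}.
From 1: component {1, 4, 5, 7}.
That's 2 components.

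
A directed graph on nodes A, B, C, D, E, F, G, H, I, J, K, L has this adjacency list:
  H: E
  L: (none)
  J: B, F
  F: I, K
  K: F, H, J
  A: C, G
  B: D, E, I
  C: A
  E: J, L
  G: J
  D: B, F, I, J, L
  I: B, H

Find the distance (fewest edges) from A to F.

Distance 0: A.
Distance 1: C, G.
Distance 2: J.
Distance 3: B, F — contains F.

3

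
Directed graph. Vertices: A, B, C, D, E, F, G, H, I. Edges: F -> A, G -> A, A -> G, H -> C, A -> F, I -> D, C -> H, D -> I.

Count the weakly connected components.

From A: component {A, F, G}.
From B: component {B}.
From C: component {C, H}.
From D: component {D, I}.
From E: component {E}.
That's 5 components.

5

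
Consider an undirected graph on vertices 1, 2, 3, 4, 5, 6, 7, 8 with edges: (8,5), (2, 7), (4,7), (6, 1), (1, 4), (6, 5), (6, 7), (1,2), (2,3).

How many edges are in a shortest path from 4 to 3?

3

Distance 0: 4.
Distance 1: 1, 7.
Distance 2: 2, 6.
Distance 3: 3, 5 — contains 3.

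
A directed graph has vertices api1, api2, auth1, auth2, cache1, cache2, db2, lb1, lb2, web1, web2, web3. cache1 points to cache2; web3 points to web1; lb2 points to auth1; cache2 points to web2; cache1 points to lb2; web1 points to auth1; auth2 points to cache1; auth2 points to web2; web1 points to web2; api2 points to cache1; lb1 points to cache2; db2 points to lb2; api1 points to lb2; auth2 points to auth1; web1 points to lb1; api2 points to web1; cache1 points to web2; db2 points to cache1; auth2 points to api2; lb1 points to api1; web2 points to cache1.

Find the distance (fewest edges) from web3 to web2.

2

Distance 0: web3.
Distance 1: web1.
Distance 2: auth1, lb1, web2 — contains web2.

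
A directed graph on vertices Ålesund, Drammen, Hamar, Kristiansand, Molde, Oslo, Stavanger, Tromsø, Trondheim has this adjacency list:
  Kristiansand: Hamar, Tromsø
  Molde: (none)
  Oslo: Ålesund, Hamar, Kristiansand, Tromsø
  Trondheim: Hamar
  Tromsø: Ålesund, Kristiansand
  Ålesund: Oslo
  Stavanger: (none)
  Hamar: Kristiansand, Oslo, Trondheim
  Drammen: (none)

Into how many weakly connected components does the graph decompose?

4

From Ålesund: component {Ålesund, Hamar, Kristiansand, Oslo, Tromsø, Trondheim}.
From Drammen: component {Drammen}.
From Molde: component {Molde}.
From Stavanger: component {Stavanger}.
That's 4 components.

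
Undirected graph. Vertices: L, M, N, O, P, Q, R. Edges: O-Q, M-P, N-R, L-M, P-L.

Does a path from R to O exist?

No

Explore from R.
Distance 1: reach N.
The search is exhausted without reaching O; it lies in a different component.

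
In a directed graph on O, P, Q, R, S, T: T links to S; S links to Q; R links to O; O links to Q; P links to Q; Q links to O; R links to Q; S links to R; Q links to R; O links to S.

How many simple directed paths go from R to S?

R→O→S
R→Q→O→S

2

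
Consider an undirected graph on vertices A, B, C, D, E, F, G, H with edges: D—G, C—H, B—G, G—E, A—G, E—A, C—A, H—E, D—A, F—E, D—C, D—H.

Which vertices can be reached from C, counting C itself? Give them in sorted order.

A, B, C, D, E, F, G, H

Start at C.
Its neighbours: A, D, H.
Then their neighbours: E, G.
Then next layer: B, F.
Every vertex is now reached.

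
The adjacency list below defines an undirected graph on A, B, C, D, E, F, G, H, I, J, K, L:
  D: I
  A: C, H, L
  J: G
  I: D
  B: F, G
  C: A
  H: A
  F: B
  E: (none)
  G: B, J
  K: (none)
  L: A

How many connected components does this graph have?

From A: component {A, C, H, L}.
From B: component {B, F, G, J}.
From D: component {D, I}.
From E: component {E}.
From K: component {K}.
That's 5 components.

5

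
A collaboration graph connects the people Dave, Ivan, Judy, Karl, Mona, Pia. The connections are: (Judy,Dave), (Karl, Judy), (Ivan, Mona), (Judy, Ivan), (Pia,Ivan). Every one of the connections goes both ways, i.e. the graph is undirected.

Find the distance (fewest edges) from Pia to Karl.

Distance 0: Pia.
Distance 1: Ivan.
Distance 2: Judy, Mona.
Distance 3: Dave, Karl — contains Karl.

3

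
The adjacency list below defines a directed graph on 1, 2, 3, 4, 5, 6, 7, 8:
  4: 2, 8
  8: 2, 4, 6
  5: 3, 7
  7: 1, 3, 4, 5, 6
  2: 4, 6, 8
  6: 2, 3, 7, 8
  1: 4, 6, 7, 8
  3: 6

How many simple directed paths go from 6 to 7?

1

6→7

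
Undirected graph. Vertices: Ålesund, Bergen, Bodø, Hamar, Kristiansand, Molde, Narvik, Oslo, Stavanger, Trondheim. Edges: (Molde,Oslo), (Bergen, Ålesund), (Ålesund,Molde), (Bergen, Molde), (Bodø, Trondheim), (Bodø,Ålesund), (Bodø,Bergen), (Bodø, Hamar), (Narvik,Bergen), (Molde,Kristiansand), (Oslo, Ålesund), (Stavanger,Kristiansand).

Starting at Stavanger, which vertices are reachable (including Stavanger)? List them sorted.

Start at Stavanger.
Its neighbours: Kristiansand.
Then their neighbours: Molde.
Then next layer: Ålesund, Bergen, Oslo.
Then next layer: Bodø, Narvik.
Then next layer: Hamar, Trondheim.
Every vertex is now reached.

Ålesund, Bergen, Bodø, Hamar, Kristiansand, Molde, Narvik, Oslo, Stavanger, Trondheim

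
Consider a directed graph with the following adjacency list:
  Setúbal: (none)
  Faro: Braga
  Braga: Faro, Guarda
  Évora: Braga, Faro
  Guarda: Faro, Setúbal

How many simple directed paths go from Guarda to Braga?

Guarda→Faro→Braga

1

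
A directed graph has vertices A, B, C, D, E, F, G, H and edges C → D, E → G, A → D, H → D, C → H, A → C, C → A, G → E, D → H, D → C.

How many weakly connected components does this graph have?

From A: component {A, C, D, H}.
From B: component {B}.
From E: component {E, G}.
From F: component {F}.
That's 4 components.

4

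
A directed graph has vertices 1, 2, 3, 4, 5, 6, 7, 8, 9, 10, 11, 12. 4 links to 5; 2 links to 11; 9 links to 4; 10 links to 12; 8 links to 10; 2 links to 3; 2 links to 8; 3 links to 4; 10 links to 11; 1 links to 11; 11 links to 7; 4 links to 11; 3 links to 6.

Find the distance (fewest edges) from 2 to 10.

Distance 0: 2.
Distance 1: 3, 8, 11.
Distance 2: 4, 6, 7, 10 — contains 10.

2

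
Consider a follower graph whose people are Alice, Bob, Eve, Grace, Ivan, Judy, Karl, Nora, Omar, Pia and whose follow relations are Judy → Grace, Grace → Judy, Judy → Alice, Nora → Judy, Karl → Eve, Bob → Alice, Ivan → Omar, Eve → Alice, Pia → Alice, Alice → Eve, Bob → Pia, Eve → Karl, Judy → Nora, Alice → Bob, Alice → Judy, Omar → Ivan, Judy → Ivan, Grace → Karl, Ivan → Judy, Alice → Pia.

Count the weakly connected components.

From Alice: component {Alice, Bob, Eve, Grace, Ivan, Judy, Karl, Nora, Omar, Pia}.
That's 1 component.

1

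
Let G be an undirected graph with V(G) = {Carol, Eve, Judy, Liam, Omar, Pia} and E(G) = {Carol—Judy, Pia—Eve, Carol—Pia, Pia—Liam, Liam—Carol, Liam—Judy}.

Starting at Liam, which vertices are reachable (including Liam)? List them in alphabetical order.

Start at Liam.
Its neighbours: Carol, Judy, Pia.
Then their neighbours: Eve.
Nothing further is reachable.

Carol, Eve, Judy, Liam, Pia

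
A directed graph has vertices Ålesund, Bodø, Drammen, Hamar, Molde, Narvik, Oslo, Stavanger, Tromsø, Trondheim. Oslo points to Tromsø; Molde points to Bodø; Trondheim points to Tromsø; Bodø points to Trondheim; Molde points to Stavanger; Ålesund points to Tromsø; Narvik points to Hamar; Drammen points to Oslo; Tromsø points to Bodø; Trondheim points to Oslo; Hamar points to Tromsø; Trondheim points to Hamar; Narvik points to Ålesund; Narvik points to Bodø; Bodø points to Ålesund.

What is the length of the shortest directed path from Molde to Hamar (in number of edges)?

3

Distance 0: Molde.
Distance 1: Bodø, Stavanger.
Distance 2: Ålesund, Trondheim.
Distance 3: Hamar, Oslo, Tromsø — contains Hamar.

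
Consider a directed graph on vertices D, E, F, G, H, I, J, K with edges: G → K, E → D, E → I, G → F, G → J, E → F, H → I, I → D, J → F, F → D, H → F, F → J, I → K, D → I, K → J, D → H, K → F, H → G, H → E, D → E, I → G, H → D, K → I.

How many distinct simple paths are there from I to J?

I→D→E→F→J
I→D→H→E→F→J
I→D→H→F→J
I→D→H→G→F→J
I→D→H→G→J
I→D→H→G→K→F→J
I→D→H→G→K→J
I→G→F→J
I→G→J
I→G→K→F→J
I→G→K→J
I→K→F→D→H→G→J
I→K→F→J
I→K→J

14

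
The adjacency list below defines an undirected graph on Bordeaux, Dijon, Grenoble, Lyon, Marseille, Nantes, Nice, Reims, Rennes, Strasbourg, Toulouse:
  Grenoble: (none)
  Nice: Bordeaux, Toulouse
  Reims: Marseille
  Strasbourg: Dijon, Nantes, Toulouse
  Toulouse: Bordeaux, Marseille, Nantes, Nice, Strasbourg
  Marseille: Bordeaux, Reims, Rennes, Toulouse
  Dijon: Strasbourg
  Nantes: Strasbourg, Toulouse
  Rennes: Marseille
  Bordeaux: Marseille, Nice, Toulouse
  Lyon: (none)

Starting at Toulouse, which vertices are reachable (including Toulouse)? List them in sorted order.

Start at Toulouse.
Its neighbours: Bordeaux, Marseille, Nantes, Nice, Strasbourg.
Then their neighbours: Dijon, Reims, Rennes.
Nothing further is reachable.

Bordeaux, Dijon, Marseille, Nantes, Nice, Reims, Rennes, Strasbourg, Toulouse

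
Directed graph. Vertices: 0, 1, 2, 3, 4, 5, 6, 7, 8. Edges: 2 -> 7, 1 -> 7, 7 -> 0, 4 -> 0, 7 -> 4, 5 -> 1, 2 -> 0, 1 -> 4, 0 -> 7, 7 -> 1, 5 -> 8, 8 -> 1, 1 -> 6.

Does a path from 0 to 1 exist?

Yes

Explore from 0.
Distance 1: reach 7.
Distance 2: reach 1, 4.
Found 1.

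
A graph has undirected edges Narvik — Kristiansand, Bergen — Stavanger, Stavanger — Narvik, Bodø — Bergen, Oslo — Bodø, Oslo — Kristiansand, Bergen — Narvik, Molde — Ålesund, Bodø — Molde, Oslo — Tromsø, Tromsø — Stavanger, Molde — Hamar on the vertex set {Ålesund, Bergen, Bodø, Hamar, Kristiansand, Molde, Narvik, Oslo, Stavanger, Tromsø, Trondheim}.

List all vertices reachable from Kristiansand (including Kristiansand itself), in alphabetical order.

Ålesund, Bergen, Bodø, Hamar, Kristiansand, Molde, Narvik, Oslo, Stavanger, Tromsø

Start at Kristiansand.
Its neighbours: Narvik, Oslo.
Then their neighbours: Bergen, Bodø, Stavanger, Tromsø.
Then next layer: Molde.
Then next layer: Ålesund, Hamar.
Nothing further is reachable.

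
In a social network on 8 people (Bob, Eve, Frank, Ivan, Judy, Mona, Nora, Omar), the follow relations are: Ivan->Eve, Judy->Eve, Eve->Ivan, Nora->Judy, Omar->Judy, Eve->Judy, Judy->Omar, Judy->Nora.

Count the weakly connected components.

4

From Bob: component {Bob}.
From Eve: component {Eve, Ivan, Judy, Nora, Omar}.
From Frank: component {Frank}.
From Mona: component {Mona}.
That's 4 components.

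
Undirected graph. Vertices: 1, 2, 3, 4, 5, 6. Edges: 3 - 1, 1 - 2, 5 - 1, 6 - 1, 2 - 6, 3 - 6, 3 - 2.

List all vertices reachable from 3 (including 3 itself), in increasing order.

Start at 3.
Its neighbours: 1, 2, 6.
Then their neighbours: 5.
Nothing further is reachable.

1, 2, 3, 5, 6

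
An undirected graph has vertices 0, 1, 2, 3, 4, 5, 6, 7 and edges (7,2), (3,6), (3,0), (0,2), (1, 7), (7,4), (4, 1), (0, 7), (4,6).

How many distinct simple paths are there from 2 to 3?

2–0–3
2–0–7–1–4–6–3
2–0–7–4–6–3
2–7–0–3
2–7–1–4–6–3
2–7–4–6–3

6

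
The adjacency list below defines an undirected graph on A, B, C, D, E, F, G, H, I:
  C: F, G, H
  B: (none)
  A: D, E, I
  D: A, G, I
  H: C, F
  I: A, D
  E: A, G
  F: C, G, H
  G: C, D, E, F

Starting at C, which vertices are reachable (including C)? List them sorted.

A, C, D, E, F, G, H, I

Start at C.
Its neighbours: F, G, H.
Then their neighbours: D, E.
Then next layer: A, I.
Nothing further is reachable.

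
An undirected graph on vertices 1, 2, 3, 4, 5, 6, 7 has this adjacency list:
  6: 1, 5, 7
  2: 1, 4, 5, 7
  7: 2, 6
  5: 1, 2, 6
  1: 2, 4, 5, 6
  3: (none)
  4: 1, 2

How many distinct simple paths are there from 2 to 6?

2–1–5–6
2–1–6
2–4–1–5–6
2–4–1–6
2–5–1–6
2–5–6
2–7–6

7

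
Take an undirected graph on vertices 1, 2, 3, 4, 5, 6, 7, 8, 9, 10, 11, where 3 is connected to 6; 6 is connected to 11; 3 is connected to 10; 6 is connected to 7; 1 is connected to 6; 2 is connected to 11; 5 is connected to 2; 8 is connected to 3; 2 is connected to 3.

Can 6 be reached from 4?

No

4 has no edges, so nothing is reachable from it.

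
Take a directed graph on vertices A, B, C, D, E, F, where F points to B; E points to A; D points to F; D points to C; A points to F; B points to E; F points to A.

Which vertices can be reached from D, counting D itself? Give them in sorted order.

Start at D.
Its neighbours: C, F.
Then their neighbours: A, B.
Then next layer: E.
Every vertex is now reached.

A, B, C, D, E, F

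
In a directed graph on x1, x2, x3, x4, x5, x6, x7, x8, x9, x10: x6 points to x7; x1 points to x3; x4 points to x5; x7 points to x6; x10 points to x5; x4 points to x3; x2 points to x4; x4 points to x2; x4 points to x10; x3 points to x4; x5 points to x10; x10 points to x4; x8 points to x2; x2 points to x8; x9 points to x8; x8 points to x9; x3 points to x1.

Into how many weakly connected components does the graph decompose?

2

From x1: component {x1, x2, x3, x4, x5, x8, x9, x10}.
From x6: component {x6, x7}.
That's 2 components.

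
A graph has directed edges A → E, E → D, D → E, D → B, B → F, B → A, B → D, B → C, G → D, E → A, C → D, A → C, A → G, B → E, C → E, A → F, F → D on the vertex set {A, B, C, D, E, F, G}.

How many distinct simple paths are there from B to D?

B→A→C→D
B→A→C→E→D
B→A→E→D
B→A→F→D
B→A→G→D
B→C→D
B→C→E→A→F→D
B→C→E→A→G→D
B→C→E→D
B→D
B→E→A→C→D
B→E→A→F→D
B→E→A→G→D
B→E→D
B→F→D

15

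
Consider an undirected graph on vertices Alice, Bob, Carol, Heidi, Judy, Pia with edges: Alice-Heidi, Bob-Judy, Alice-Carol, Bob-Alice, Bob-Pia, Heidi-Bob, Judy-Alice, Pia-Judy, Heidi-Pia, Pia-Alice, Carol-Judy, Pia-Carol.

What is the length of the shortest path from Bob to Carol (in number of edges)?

2

Distance 0: Bob.
Distance 1: Alice, Heidi, Judy, Pia.
Distance 2: Carol — contains Carol.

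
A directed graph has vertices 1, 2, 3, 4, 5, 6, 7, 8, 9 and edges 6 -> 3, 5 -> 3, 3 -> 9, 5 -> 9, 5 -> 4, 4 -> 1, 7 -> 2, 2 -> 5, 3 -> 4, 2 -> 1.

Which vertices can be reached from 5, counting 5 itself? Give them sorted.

1, 3, 4, 5, 9

Start at 5.
Its neighbours: 3, 4, 9.
Then their neighbours: 1.
Nothing further is reachable.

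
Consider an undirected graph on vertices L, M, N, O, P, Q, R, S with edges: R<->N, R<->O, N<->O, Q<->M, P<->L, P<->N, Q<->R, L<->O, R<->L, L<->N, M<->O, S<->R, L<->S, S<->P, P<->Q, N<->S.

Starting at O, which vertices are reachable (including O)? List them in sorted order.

Start at O.
Its neighbours: L, M, N, R.
Then their neighbours: P, Q, S.
Every vertex is now reached.

L, M, N, O, P, Q, R, S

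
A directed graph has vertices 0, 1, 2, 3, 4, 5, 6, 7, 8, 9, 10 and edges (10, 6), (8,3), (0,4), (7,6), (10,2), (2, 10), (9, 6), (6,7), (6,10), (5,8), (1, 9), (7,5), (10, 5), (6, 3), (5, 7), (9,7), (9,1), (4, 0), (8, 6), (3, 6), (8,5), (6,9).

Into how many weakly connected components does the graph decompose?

From 0: component {0, 4}.
From 1: component {1, 2, 3, 5, 6, 7, 8, 9, 10}.
That's 2 components.

2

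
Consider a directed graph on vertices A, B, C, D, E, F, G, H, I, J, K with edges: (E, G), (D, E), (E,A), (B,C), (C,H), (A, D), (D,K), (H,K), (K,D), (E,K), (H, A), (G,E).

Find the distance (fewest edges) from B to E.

5

Distance 0: B.
Distance 1: C.
Distance 2: H.
Distance 3: A, K.
Distance 4: D.
Distance 5: E — contains E.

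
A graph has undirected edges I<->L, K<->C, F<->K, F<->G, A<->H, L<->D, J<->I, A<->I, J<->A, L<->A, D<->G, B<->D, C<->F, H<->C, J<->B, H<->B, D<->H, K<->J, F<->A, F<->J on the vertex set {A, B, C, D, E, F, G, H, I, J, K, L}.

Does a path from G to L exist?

Explore from G.
Distance 1: reach D, F.
Distance 2: reach A, B, C, H, J, K, L.
Found L.

Yes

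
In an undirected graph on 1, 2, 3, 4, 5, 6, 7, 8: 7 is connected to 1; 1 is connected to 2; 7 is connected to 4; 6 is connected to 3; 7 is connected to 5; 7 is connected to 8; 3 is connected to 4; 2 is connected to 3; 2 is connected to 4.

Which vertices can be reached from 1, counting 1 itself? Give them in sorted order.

Start at 1.
Its neighbours: 2, 7.
Then their neighbours: 3, 4, 5, 8.
Then next layer: 6.
Every vertex is now reached.

1, 2, 3, 4, 5, 6, 7, 8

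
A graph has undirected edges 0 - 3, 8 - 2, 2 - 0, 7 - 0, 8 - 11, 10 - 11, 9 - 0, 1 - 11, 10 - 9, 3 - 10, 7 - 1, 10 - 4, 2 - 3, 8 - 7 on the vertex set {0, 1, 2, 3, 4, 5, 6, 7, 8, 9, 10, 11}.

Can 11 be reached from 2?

Yes

Explore from 2.
Distance 1: reach 0, 3, 8.
Distance 2: reach 7, 9, 10, 11.
Found 11.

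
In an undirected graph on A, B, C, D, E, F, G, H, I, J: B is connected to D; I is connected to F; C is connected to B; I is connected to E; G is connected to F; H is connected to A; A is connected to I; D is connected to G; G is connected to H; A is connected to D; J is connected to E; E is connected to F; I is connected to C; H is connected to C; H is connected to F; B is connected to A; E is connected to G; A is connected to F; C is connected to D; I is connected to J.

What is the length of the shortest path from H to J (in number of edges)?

3

Distance 0: H.
Distance 1: A, C, F, G.
Distance 2: B, D, E, I.
Distance 3: J — contains J.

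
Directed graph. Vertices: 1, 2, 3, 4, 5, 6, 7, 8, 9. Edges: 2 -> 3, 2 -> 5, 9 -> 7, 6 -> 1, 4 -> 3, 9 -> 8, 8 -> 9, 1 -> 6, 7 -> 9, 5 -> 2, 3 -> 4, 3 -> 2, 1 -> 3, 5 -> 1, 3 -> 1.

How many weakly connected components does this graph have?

2

From 1: component {1, 2, 3, 4, 5, 6}.
From 7: component {7, 8, 9}.
That's 2 components.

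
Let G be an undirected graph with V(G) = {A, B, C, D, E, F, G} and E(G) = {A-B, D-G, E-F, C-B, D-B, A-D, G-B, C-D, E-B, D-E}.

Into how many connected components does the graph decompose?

From A: component {A, B, C, D, E, F, G}.
That's 1 component.

1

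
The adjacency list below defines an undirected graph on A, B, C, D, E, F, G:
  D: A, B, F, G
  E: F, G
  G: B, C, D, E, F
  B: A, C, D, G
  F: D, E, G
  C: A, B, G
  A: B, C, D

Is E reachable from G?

Explore from G.
Distance 1: reach B, C, D, E, F.
Found E.

Yes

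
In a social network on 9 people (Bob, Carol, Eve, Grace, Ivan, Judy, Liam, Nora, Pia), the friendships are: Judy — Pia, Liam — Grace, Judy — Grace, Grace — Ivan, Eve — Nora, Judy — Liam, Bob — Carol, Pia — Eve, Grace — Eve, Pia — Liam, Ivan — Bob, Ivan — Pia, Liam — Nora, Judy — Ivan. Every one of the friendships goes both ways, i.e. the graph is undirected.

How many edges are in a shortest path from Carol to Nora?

Distance 0: Carol.
Distance 1: Bob.
Distance 2: Ivan.
Distance 3: Grace, Judy, Pia.
Distance 4: Eve, Liam.
Distance 5: Nora — contains Nora.

5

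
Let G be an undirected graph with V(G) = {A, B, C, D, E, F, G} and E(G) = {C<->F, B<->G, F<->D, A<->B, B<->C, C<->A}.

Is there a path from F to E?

No

Explore from F.
Distance 1: reach C, D.
Distance 2: reach A, B.
Distance 3: reach G.
The search is exhausted without reaching E; it lies in a different component.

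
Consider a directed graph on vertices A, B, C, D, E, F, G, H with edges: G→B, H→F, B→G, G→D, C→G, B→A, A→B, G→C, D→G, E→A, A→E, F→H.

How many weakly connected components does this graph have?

From A: component {A, B, C, D, E, G}.
From F: component {F, H}.
That's 2 components.

2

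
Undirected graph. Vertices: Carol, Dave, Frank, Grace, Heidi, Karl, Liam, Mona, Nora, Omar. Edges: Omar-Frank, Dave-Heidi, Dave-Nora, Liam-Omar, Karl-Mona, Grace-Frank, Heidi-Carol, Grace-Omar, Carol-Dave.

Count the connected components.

From Carol: component {Carol, Dave, Heidi, Nora}.
From Frank: component {Frank, Grace, Liam, Omar}.
From Karl: component {Karl, Mona}.
That's 3 components.

3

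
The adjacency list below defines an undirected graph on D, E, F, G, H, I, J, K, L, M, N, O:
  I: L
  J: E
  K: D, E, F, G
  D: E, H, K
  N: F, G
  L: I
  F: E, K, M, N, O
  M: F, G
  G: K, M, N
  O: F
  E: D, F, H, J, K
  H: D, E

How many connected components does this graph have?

2

From D: component {D, E, F, G, H, J, K, M, N, O}.
From I: component {I, L}.
That's 2 components.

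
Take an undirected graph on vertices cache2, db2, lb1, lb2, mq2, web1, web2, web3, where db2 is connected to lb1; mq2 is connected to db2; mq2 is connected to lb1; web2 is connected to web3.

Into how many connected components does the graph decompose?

5

From cache2: component {cache2}.
From db2: component {db2, lb1, mq2}.
From lb2: component {lb2}.
From web1: component {web1}.
From web2: component {web2, web3}.
That's 5 components.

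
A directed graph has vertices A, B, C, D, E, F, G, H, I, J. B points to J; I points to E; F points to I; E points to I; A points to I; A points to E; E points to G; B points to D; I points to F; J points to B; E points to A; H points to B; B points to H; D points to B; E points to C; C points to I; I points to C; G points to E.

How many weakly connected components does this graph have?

2

From A: component {A, C, E, F, G, I}.
From B: component {B, D, H, J}.
That's 2 components.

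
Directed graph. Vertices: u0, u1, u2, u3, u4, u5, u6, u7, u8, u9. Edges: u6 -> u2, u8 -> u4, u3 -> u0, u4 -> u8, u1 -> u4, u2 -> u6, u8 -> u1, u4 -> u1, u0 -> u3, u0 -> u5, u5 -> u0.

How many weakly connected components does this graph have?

5

From u0: component {u0, u3, u5}.
From u1: component {u1, u4, u8}.
From u2: component {u2, u6}.
From u7: component {u7}.
From u9: component {u9}.
That's 5 components.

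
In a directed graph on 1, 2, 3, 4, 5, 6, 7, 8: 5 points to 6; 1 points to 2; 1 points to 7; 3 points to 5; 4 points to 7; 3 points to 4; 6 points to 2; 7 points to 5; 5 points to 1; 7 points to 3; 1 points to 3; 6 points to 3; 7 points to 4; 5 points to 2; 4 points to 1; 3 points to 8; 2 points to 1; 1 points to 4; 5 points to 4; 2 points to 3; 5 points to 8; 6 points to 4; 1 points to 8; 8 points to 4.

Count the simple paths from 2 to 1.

9

2→1
2→3→4→1
2→3→4→7→5→1
2→3→5→1
2→3→5→4→1
2→3→5→6→4→1
2→3→5→8→4→1
2→3→8→4→1
2→3→8→4→7→5→1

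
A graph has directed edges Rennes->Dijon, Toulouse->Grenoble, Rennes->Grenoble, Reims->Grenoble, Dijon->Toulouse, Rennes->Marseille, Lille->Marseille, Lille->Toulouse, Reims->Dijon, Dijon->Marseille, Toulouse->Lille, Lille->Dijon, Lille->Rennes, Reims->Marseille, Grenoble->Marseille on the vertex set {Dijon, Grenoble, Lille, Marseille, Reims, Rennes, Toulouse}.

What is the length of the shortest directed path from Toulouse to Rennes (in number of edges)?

2

Distance 0: Toulouse.
Distance 1: Grenoble, Lille.
Distance 2: Dijon, Marseille, Rennes — contains Rennes.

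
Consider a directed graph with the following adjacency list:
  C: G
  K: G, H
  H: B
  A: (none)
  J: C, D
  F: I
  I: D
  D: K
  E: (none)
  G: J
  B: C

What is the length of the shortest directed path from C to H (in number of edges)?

Distance 0: C.
Distance 1: G.
Distance 2: J.
Distance 3: D.
Distance 4: K.
Distance 5: H — contains H.

5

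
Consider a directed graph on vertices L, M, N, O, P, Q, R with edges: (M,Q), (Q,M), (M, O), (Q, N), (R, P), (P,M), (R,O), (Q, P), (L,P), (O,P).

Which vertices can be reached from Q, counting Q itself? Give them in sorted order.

M, N, O, P, Q

Start at Q.
Its neighbours: M, N, P.
Then their neighbours: O.
Nothing further is reachable.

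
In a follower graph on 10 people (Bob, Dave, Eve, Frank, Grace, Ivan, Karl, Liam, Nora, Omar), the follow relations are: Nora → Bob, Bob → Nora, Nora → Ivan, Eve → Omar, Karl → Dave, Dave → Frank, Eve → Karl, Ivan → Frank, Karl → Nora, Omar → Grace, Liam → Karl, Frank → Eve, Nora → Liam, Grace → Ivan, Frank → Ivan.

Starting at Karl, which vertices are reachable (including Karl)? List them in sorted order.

Bob, Dave, Eve, Frank, Grace, Ivan, Karl, Liam, Nora, Omar

Start at Karl.
Its neighbours: Dave, Nora.
Then their neighbours: Bob, Frank, Ivan, Liam.
Then next layer: Eve.
Then next layer: Omar.
Then next layer: Grace.
Every vertex is now reached.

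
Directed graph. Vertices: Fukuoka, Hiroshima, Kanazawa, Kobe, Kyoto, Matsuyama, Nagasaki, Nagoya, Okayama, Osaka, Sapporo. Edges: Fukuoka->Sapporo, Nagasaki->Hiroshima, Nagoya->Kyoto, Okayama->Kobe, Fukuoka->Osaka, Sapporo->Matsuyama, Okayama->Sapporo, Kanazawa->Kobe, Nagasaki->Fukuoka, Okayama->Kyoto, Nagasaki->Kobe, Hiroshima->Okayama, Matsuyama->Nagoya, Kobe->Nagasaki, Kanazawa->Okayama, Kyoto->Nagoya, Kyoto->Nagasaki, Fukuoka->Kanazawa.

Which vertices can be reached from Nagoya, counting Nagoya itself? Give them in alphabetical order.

Fukuoka, Hiroshima, Kanazawa, Kobe, Kyoto, Matsuyama, Nagasaki, Nagoya, Okayama, Osaka, Sapporo

Start at Nagoya.
Its neighbours: Kyoto.
Then their neighbours: Nagasaki.
Then next layer: Fukuoka, Hiroshima, Kobe.
Then next layer: Kanazawa, Okayama, Osaka, Sapporo.
Then next layer: Matsuyama.
Every vertex is now reached.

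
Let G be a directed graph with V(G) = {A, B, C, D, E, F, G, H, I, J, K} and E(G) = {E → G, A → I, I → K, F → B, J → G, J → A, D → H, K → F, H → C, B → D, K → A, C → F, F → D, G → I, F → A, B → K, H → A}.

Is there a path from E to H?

Explore from E.
Distance 1: reach G.
Distance 2: reach I.
Distance 3: reach K.
Distance 4: reach A, F.
Distance 5: reach B, D.
Distance 6: reach H.
Found H.

Yes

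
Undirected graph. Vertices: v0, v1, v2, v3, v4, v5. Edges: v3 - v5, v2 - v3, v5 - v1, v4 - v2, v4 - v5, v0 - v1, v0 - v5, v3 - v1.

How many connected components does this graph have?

1

From v0: component {v0, v1, v2, v3, v4, v5}.
That's 1 component.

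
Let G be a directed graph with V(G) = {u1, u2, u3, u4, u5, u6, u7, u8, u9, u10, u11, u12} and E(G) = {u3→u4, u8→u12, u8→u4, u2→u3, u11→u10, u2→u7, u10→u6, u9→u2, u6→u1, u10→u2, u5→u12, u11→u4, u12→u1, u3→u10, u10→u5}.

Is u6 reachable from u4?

No

u4 has no outgoing edges, so nothing is reachable from it.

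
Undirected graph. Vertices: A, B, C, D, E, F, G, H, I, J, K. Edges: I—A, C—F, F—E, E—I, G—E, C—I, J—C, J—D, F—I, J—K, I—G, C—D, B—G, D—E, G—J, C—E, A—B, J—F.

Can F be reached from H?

H has no edges, so nothing is reachable from it.

No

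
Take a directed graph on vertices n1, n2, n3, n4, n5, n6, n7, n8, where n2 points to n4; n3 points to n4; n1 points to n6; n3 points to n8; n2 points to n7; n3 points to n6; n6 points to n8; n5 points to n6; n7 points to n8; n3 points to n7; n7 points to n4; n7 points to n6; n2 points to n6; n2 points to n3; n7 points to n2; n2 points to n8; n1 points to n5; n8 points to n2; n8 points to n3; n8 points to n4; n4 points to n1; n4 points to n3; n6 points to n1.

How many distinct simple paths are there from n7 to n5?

n7→n2→n3→n4→n1→n5
n7→n2→n3→n6→n1→n5
n7→n2→n3→n6→n8→n4→n1→n5
n7→n2→n3→n8→n4→n1→n5
n7→n2→n4→n1→n5
n7→n2→n4→n3→n6→n1→n5
n7→n2→n6→n1→n5
n7→n2→n6→n8→n3→n4→n1→n5
... and 22 more.

30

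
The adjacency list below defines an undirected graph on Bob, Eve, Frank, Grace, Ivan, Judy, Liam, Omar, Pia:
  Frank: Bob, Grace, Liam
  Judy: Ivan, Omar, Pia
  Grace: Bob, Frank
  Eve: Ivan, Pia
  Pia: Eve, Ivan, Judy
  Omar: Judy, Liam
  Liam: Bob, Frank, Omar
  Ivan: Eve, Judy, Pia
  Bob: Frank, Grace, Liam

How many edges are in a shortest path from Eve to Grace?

Distance 0: Eve.
Distance 1: Ivan, Pia.
Distance 2: Judy.
Distance 3: Omar.
Distance 4: Liam.
Distance 5: Bob, Frank.
Distance 6: Grace — contains Grace.

6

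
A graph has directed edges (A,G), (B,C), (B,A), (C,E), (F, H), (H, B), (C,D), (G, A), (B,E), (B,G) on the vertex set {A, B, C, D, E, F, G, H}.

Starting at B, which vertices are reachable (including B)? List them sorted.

A, B, C, D, E, G

Start at B.
Its neighbours: A, C, E, G.
Then their neighbours: D.
Nothing further is reachable.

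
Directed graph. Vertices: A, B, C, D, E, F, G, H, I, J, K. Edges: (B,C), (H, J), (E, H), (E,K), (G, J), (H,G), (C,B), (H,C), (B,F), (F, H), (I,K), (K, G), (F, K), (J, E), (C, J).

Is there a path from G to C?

Explore from G.
Distance 1: reach J.
Distance 2: reach E.
Distance 3: reach H, K.
Distance 4: reach C.
Found C.

Yes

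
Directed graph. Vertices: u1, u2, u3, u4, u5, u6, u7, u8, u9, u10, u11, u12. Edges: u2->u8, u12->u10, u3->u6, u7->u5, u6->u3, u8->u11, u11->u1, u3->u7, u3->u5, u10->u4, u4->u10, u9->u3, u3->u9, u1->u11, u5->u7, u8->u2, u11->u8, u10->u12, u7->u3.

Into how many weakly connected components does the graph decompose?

3

From u1: component {u1, u2, u8, u11}.
From u3: component {u3, u5, u6, u7, u9}.
From u4: component {u4, u10, u12}.
That's 3 components.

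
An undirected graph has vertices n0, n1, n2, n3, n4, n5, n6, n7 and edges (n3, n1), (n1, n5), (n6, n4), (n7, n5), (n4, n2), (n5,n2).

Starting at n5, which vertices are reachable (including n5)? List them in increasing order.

n1, n2, n3, n4, n5, n6, n7

Start at n5.
Its neighbours: n1, n2, n7.
Then their neighbours: n3, n4.
Then next layer: n6.
Nothing further is reachable.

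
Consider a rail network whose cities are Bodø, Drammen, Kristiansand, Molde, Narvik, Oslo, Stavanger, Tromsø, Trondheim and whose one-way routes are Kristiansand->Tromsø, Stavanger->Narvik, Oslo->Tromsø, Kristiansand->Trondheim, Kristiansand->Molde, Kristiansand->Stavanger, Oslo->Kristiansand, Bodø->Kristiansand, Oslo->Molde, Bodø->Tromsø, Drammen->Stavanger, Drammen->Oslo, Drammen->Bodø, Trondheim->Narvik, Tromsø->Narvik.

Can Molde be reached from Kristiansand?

Yes

Explore from Kristiansand.
Distance 1: reach Molde, Stavanger, Tromsø, Trondheim.
Found Molde.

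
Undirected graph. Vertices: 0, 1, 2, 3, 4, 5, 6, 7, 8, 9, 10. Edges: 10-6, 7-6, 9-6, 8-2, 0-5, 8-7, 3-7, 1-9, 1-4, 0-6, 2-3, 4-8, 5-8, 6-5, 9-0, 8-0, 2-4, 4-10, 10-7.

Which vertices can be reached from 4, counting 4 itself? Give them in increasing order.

Start at 4.
Its neighbours: 1, 2, 8, 10.
Then their neighbours: 0, 3, 5, 6, 7, 9.
Every vertex is now reached.

0, 1, 2, 3, 4, 5, 6, 7, 8, 9, 10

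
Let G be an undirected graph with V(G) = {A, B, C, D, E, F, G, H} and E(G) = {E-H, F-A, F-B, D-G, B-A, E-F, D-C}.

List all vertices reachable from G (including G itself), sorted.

Start at G.
Its neighbours: D.
Then their neighbours: C.
Nothing further is reachable.

C, D, G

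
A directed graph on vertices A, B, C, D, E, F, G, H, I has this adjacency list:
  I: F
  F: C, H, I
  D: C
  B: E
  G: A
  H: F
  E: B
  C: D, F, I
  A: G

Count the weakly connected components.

3

From A: component {A, G}.
From B: component {B, E}.
From C: component {C, D, F, H, I}.
That's 3 components.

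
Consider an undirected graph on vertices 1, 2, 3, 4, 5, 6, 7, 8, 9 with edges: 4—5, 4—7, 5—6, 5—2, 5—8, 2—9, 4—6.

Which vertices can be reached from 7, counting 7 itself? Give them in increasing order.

2, 4, 5, 6, 7, 8, 9

Start at 7.
Its neighbours: 4.
Then their neighbours: 5, 6.
Then next layer: 2, 8.
Then next layer: 9.
Nothing further is reachable.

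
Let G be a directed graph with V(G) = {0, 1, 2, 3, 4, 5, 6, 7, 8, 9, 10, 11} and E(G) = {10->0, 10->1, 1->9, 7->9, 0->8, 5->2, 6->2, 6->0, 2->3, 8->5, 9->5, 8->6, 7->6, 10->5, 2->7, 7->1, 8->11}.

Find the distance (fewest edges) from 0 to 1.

5

Distance 0: 0.
Distance 1: 8.
Distance 2: 5, 6, 11.
Distance 3: 2.
Distance 4: 3, 7.
Distance 5: 1, 9 — contains 1.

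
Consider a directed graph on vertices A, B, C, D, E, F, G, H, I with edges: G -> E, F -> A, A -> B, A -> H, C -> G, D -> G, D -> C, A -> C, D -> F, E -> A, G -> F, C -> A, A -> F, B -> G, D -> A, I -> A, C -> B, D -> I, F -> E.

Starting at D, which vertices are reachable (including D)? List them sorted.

Start at D.
Its neighbours: A, C, F, G, I.
Then their neighbours: B, E, H.
Every vertex is now reached.

A, B, C, D, E, F, G, H, I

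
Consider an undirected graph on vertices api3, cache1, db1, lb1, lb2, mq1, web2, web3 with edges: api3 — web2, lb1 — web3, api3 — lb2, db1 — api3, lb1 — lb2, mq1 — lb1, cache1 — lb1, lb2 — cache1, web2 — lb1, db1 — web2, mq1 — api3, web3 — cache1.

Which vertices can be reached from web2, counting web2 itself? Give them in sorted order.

Start at web2.
Its neighbours: api3, db1, lb1.
Then their neighbours: cache1, lb2, mq1, web3.
Every vertex is now reached.

api3, cache1, db1, lb1, lb2, mq1, web2, web3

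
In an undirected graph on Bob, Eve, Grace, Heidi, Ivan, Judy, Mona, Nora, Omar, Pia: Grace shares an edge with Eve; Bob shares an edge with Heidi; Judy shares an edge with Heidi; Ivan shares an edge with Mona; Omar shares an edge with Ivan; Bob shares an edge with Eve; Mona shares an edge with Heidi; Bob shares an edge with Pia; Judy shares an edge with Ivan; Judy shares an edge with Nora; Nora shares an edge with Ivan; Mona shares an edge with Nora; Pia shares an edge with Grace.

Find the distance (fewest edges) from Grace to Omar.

6

Distance 0: Grace.
Distance 1: Eve, Pia.
Distance 2: Bob.
Distance 3: Heidi.
Distance 4: Judy, Mona.
Distance 5: Ivan, Nora.
Distance 6: Omar — contains Omar.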